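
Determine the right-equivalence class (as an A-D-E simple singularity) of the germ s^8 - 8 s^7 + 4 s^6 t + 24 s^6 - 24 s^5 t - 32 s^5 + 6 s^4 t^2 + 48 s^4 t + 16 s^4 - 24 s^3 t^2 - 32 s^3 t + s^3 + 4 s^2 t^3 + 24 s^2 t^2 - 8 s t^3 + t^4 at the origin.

The Hessian of f at 0 is [[0, 0], [0, 0]] with rank 0, so corank 2. A Groebner basis of the Jacobian ideal J(f) in C{s,t} is {t^4, s*t^2 - t^3/6, s^2}; counting standard monomials gives mu = 6. Corank 2; j^3 = s^3 is a perfect cube, so E-series; the 4-jet and mu = 6 give E_6.

E6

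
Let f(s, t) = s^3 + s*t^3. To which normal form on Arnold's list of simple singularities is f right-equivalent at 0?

E_7

The Hessian of f at 0 has rank 0. Corank 2; j^3 = s^3 is a perfect cube, so E-series; the 4-jet and mu = 7 give E_7.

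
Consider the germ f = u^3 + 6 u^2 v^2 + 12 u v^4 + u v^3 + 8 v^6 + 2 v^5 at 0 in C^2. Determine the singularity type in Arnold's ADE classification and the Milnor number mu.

The Hessian of f at 0 has rank 0. Corank 2; j^3 = u^3 is a perfect cube, so E-series; the 4-jet and mu = 7 give E_7.

Type E_{7}, Milnor number mu = 7.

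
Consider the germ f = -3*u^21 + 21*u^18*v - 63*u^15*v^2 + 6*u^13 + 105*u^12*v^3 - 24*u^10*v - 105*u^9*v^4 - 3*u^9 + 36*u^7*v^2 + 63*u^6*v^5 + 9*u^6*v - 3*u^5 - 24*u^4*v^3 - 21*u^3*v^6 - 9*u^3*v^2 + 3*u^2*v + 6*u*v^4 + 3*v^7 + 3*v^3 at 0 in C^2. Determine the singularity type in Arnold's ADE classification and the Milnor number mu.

Type D_{4}, Milnor number mu = 4.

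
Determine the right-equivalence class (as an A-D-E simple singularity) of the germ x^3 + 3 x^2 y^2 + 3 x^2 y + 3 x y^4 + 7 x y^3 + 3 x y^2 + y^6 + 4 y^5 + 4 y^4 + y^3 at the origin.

The Hessian of f at 0 is [[0, 0], [0, 0]] with rank 0, so corank 2. A Groebner basis of the Jacobian ideal J(f) in C{x,y} is {-x^2 - 2*x*y + y^4 - y^3/3 - y^2, x^3 + 2*x^2 + 4*x*y + 5*y^3/3 + 2*y^2, x^2*y - 5*x^2/3 - 10*x*y/3 - 14*y^3/9 - 5*y^2/3, x^2 + x*y^2 + 2*x*y + 4*y^3/3 + y^2}; counting standard monomials gives mu = 7. Corank 2; j^3 = (x + y)^3 is a perfect cube, so E-series; the 4-jet and mu = 7 give E_7.

E_7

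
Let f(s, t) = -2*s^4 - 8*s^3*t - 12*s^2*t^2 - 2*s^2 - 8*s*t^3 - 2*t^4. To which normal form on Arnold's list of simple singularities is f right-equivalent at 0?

The Hessian of f at 0 is [[-4, 0], [0, 0]] with rank 1, so corank 1. A Groebner basis of the Jacobian ideal J(f) in C{s,t} is {t^3, s}; counting standard monomials gives mu = 3. Corank 1: A-series; mu = 3 gives A_3.

A_3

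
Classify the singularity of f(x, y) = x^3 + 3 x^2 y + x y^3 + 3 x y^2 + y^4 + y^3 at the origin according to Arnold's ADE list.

E7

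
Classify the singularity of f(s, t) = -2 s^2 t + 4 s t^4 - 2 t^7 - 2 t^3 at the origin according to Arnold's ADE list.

D_4

The Hessian of f at 0 has rank 0. Corank 2; j^3 = -2*t*(s^2 + t^2) splits into three distinct lines over C (the quadratic factor has nonzero discriminant), so D_4.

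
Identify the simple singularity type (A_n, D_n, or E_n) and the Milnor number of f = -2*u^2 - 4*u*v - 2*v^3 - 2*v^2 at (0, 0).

Type A_{2}, Milnor number mu = 2.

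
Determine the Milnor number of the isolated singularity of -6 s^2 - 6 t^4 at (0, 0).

3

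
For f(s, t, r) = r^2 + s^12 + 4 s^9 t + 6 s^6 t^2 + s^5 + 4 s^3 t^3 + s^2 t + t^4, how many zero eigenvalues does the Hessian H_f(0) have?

2

Hessian at 0 has rank 1.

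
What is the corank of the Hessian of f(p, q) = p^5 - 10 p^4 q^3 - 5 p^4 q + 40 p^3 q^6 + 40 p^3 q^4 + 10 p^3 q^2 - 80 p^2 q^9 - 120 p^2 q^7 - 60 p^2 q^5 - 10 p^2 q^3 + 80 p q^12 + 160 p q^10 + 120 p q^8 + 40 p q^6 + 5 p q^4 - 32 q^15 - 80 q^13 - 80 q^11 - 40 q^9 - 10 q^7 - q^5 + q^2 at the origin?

1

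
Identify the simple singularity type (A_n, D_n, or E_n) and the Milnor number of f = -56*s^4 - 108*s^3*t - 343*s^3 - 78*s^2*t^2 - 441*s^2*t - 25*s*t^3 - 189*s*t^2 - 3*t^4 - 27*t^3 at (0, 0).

Type E_{7}, Milnor number mu = 7.

The Hessian of f at 0 has rank 0. Corank 2; j^3 = -(7*s + 3*t)^3 is a perfect cube, so E-series; the 4-jet and mu = 7 give E_7.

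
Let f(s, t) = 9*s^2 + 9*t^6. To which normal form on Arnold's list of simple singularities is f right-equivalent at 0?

The Hessian of f at 0 is [[18, 0], [0, 0]] with rank 1, so corank 1. A Groebner basis of the Jacobian ideal J(f) in C{s,t} is {t^5, s}; counting standard monomials gives mu = 5. Corank 1: A-series; mu = 5 gives A_5.

A_{5}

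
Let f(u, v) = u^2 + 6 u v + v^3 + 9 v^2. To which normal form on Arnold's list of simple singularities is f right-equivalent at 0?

A2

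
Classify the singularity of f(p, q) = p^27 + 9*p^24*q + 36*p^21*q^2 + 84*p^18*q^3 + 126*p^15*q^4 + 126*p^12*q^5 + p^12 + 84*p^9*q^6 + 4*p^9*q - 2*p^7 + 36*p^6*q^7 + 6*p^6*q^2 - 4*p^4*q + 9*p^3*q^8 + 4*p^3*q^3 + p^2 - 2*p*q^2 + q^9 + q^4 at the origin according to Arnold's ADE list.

The Hessian of f at 0 has rank 1. Corank 1: A-series; mu = 8 gives A_8.

A_{8}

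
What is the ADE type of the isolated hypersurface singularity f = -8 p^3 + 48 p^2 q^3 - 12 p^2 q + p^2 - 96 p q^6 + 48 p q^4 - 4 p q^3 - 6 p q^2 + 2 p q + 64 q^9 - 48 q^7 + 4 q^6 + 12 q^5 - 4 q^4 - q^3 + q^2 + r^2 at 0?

A_{2}

The Hessian of f at 0 is [[2, 2, 0], [2, 2, 0], [0, 0, 2]] with rank 2, so corank 1. A Groebner basis of the Jacobian ideal J(f) in C{p,q,r} is {q^2, p + q, r}; counting standard monomials gives mu = 2. Corank 1: A-series; mu = 2 gives A_2.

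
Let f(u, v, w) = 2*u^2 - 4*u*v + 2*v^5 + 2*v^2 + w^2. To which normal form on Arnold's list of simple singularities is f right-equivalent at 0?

A4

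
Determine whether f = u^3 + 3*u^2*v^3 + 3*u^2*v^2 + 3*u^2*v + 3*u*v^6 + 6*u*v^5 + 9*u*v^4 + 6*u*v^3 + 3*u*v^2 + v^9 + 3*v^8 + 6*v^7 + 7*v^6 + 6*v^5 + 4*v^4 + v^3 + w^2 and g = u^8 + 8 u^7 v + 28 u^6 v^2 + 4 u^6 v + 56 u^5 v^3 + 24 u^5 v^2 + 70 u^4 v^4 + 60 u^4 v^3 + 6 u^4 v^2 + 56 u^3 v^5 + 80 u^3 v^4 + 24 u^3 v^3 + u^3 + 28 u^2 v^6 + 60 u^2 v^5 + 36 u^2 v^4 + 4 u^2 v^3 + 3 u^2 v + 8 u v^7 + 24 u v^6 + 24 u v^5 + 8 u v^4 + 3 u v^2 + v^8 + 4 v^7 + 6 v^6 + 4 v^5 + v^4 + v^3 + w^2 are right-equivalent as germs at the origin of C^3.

Yes.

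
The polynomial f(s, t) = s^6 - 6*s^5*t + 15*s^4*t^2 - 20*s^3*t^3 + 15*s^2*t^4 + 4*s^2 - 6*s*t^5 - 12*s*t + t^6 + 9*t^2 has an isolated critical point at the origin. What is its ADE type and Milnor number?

Type A5, Milnor number mu = 5.

The Hessian of f at 0 has rank 1. Corank 1: A-series; mu = 5 gives A_5.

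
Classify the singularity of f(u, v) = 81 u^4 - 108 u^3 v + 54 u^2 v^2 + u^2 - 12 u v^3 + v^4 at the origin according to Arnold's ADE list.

A_{3}

The Hessian of f at 0 has rank 1. Corank 1: A-series; mu = 3 gives A_3.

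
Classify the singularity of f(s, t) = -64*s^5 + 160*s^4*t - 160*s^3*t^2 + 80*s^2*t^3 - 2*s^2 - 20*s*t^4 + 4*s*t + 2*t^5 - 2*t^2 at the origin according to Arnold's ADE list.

A4

The Hessian of f at 0 is [[-4, 4], [4, -4]] with rank 1, so corank 1. A Groebner basis of the Jacobian ideal J(f) in C{s,t} is {t^4, s - t}; counting standard monomials gives mu = 4. Corank 1: A-series; mu = 4 gives A_4.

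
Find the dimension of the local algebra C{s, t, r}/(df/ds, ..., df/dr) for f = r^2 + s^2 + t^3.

2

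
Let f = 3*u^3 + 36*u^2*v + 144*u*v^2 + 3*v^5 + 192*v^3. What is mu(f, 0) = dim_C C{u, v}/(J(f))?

8

The Hessian of f at 0 is [[0, 0], [0, 0]] with rank 0, so corank 2. A Groebner basis of the Jacobian ideal J(f) in C{u,v} is {v^4, u^2 + 8*u*v + 16*v^2}; counting standard monomials gives mu = 8. Corank 2; j^3 = 3*(u + 4*v)^3 is a perfect cube, so E-series; the 5-jet and mu = 8 give E_8.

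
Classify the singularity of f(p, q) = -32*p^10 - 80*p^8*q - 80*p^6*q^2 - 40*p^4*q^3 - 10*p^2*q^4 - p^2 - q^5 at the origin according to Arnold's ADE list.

A4

The Hessian of f at 0 has rank 1. Corank 1: A-series; mu = 4 gives A_4.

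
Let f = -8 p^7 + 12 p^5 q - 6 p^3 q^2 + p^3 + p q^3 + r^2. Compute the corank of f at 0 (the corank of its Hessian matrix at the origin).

Hessian at 0 has rank 1.

2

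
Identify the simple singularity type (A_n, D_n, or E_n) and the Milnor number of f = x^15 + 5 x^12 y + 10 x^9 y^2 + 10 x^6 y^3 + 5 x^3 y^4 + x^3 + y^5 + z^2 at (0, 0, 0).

The Hessian of f at 0 has rank 1. Corank 2; j^3 = x^3 is a perfect cube, so E-series; the 5-jet and mu = 8 give E_8.

Type E_8, Milnor number mu = 8.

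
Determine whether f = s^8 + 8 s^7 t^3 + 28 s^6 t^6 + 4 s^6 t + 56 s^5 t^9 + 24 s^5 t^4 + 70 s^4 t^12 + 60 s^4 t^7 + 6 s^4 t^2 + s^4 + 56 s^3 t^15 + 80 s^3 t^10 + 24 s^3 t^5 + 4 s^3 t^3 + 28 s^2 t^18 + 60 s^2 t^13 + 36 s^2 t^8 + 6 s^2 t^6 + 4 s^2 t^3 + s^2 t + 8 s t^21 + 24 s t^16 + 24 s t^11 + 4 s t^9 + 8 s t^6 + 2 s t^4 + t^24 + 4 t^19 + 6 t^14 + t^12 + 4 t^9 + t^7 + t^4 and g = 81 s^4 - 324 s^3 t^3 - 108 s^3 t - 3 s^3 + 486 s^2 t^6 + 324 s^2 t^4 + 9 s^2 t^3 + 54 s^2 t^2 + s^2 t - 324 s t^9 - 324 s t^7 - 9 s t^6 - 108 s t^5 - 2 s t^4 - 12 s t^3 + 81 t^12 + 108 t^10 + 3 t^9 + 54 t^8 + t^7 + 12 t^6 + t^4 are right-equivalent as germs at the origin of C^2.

Yes.

The Hessian of f at 0 has rank 0. Corank 2; j^3 = s^2*t has shape L^2 M (L != M), so D-series; mu = 5 gives D_5. The Hessian of g at 0 has rank 0. Corank 2; j^3 = -s^2*(3*s - t) has shape L^2 M (L != M), so D-series; mu = 5 gives D_5. Both have type D_5, hence right-equivalent.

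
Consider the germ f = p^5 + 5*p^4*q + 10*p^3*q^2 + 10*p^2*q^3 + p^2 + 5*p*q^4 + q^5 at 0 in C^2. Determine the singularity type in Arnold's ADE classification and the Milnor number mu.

Type A4, Milnor number mu = 4.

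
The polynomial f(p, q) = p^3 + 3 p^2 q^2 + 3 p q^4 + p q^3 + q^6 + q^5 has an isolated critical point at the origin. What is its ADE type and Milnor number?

Type E_7, Milnor number mu = 7.

The Hessian of f at 0 has rank 0. Corank 2; j^3 = p^3 is a perfect cube, so E-series; the 4-jet and mu = 7 give E_7.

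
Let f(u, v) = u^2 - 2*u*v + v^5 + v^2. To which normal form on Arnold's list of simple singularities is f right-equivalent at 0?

A_4

The Hessian of f at 0 is [[2, -2], [-2, 2]] with rank 1, so corank 1. A Groebner basis of the Jacobian ideal J(f) in C{u,v} is {v^4, u - v}; counting standard monomials gives mu = 4. Corank 1: A-series; mu = 4 gives A_4.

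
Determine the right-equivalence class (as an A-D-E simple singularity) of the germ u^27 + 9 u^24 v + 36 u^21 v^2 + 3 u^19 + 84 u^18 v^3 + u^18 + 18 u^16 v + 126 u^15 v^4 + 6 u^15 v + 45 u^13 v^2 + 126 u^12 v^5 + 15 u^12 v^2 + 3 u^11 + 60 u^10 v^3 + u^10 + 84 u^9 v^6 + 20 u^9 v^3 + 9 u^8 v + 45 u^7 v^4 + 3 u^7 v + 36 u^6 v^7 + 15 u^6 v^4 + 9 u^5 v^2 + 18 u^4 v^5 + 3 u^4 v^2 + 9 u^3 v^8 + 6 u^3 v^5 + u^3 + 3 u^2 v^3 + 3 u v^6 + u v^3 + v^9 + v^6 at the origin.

E_{7}

The Hessian of f at 0 is [[0, 0], [0, 0]] with rank 0, so corank 2. A Groebner basis of the Jacobian ideal J(f) in C{u,v} is {u^3, u*v^2, 3*u^2 + v^3}; counting standard monomials gives mu = 7. Corank 2; j^3 = u^3 is a perfect cube, so E-series; the 4-jet and mu = 7 give E_7.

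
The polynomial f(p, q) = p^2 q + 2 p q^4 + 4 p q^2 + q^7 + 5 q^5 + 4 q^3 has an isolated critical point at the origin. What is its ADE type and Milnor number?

Type D_{6}, Milnor number mu = 6.

The Hessian of f at 0 is [[0, 0], [0, 0]] with rank 0, so corank 2. A Groebner basis of the Jacobian ideal J(f) in C{p,q} is {p*q + q^4 + 2*q^2, p*q^2 + 2*q^3, p^2 - p*q - 6*q^2}; counting standard monomials gives mu = 6. Corank 2; j^3 = q*(p + 2*q)^2 has shape L^2 M (L != M), so D-series; mu = 6 gives D_6.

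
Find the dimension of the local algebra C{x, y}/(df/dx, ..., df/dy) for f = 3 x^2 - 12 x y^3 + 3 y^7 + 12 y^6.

The Hessian of f at 0 has rank 1. Corank 1: A-series; mu = 6 gives A_6.

6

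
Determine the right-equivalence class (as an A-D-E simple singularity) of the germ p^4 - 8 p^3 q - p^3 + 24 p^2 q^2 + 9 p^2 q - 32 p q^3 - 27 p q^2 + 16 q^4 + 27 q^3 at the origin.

E6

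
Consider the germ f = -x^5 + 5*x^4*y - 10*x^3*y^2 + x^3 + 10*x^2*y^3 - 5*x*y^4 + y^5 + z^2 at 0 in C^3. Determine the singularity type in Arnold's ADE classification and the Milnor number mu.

Type E8, Milnor number mu = 8.

The Hessian of f at 0 has rank 1. Corank 2; j^3 = x^3 is a perfect cube, so E-series; the 5-jet and mu = 8 give E_8.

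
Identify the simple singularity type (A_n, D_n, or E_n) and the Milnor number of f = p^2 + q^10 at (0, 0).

Type A_{9}, Milnor number mu = 9.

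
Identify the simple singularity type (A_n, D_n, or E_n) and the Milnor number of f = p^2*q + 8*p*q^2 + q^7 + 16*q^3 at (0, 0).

Type D_{8}, Milnor number mu = 8.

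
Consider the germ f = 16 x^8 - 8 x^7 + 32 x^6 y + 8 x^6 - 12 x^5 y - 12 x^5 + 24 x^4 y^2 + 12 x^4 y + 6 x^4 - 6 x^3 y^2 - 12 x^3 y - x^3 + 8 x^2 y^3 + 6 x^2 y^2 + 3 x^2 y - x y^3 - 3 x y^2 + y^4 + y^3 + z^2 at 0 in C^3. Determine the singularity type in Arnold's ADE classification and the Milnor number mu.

The Hessian of f at 0 has rank 1. Corank 2; j^3 = -(x - y)^3 is a perfect cube, so E-series; the 4-jet and mu = 7 give E_7.

Type E_7, Milnor number mu = 7.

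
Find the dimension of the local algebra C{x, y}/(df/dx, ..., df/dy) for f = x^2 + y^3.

The Hessian of f at 0 has rank 1. Corank 1: A-series; mu = 2 gives A_2.

2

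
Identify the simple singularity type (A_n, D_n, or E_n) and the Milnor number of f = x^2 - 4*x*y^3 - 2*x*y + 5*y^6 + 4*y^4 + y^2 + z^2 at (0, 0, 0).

The Hessian of f at 0 is [[2, -2, 0], [-2, 2, 0], [0, 0, 2]] with rank 2, so corank 1. A Groebner basis of the Jacobian ideal J(f) in C{x,y,z} is {x*y^2 - x/2 + y/2, -x/2 + y^3 + y/2, x^2 - 2*x*y + y^2, z}; counting standard monomials gives mu = 5. Corank 1: A-series; mu = 5 gives A_5.

Type A_5, Milnor number mu = 5.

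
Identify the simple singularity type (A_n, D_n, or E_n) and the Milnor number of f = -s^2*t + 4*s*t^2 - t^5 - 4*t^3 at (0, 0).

Type D6, Milnor number mu = 6.

The Hessian of f at 0 is [[0, 0], [0, 0]] with rank 0, so corank 2. A Groebner basis of the Jacobian ideal J(f) in C{s,t} is {s^2/5 + t^4 - 4*t^2/5, s^3 - 8*t^3, s*t - 2*t^2}; counting standard monomials gives mu = 6. Corank 2; j^3 = -t*(s - 2*t)^2 has shape L^2 M (L != M), so D-series; mu = 6 gives D_6.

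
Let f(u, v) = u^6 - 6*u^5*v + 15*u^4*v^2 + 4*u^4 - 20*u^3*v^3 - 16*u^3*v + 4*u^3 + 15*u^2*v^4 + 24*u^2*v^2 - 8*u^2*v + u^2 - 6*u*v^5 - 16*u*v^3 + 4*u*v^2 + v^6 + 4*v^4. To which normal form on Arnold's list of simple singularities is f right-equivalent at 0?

A5

The Hessian of f at 0 has rank 1. Corank 1: A-series; mu = 5 gives A_5.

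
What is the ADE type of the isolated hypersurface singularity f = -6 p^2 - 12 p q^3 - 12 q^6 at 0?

A5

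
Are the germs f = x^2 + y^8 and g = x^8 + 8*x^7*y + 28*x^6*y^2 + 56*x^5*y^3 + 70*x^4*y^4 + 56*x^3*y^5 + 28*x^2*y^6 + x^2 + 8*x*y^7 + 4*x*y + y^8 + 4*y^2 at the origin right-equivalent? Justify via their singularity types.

Yes.

The Hessian of f at 0 has rank 1. Corank 1: A-series; mu = 7 gives A_7. The Hessian of g at 0 has rank 1. Corank 1: A-series; mu = 7 gives A_7. Both have type A_7, hence right-equivalent.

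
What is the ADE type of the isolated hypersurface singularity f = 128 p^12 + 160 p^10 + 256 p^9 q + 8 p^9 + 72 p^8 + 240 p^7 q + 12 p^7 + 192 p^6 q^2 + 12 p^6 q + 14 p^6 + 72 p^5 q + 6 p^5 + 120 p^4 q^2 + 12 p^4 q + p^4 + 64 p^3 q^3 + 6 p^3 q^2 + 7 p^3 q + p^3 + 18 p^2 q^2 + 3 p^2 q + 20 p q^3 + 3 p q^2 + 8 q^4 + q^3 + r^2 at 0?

E_{7}

The Hessian of f at 0 is [[0, 0, 0], [0, 0, 0], [0, 0, 2]] with rank 1, so corank 2. A Groebner basis of the Jacobian ideal J(f) in C{p,q,r} is {3*p^2 + 6*p*q + q^4 + q^3 + 3*q^2, p^3 + 9*p^2 + 18*p*q + 4*q^3 + 9*q^2, p^2*q - 5*p^2 - 10*p*q - 8*q^3/3 - 5*q^2, 2*p^2 + p*q^2 + 4*p*q + 5*q^3/3 + 2*q^2, r}; counting standard monomials gives mu = 7. Corank 2; j^3 = (p + q)^3 is a perfect cube, so E-series; the 4-jet and mu = 7 give E_7.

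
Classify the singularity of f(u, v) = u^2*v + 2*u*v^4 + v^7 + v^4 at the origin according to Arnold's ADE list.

The Hessian of f at 0 has rank 0. Corank 2; j^3 = u^2*v has shape L^2 M (L != M), so D-series; mu = 5 gives D_5.

D5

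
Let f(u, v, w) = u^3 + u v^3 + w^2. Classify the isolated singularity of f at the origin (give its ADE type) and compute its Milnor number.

Type E_{7}, Milnor number mu = 7.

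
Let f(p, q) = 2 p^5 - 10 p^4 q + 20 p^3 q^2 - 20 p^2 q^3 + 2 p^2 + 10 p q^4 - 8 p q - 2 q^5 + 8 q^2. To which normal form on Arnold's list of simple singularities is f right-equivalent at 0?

A_4

The Hessian of f at 0 is [[4, -8], [-8, 16]] with rank 1, so corank 1. A Groebner basis of the Jacobian ideal J(f) in C{p,q} is {q^4, p - 2*q}; counting standard monomials gives mu = 4. Corank 1: A-series; mu = 4 gives A_4.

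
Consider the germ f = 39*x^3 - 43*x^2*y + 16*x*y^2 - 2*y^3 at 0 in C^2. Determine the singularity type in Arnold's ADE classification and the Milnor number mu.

The Hessian of f at 0 has rank 0. Corank 2; j^3 = (3*x - y)*(13*x^2 - 10*x*y + 2*y^2) splits into three distinct lines over C (the quadratic factor has nonzero discriminant), so D_4.

Type D_{4}, Milnor number mu = 4.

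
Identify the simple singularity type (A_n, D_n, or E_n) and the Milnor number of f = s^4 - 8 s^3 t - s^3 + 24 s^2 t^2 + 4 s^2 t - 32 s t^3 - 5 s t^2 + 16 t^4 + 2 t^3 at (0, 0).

The Hessian of f at 0 has rank 0. Corank 2; j^3 = -(s - 2*t)*(s - t)^2 has shape L^2 M (L != M), so D-series; mu = 5 gives D_5.

Type D_5, Milnor number mu = 5.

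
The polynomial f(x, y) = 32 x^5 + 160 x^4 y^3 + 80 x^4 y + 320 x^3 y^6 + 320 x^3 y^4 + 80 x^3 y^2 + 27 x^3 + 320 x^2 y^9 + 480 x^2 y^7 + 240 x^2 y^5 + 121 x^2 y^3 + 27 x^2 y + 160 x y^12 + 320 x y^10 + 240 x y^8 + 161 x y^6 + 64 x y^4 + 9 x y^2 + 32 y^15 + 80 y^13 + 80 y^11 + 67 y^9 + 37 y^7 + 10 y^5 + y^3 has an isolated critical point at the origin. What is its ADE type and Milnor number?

Type E8, Milnor number mu = 8.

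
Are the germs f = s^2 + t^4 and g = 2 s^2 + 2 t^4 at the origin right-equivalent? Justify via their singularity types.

Yes.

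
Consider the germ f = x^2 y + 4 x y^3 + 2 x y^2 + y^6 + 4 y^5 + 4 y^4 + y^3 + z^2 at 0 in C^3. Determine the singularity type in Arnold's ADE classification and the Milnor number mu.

The Hessian of f at 0 has rank 1. Corank 2; j^3 = y*(x + y)^2 has shape L^2 M (L != M), so D-series; mu = 7 gives D_7.

Type D_{7}, Milnor number mu = 7.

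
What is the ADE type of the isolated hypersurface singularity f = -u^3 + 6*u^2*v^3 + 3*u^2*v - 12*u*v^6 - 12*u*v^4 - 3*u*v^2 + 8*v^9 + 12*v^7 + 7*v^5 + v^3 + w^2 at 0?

The Hessian of f at 0 has rank 1. Corank 2; j^3 = -(u - v)^3 is a perfect cube, so E-series; the 5-jet and mu = 8 give E_8.

E_{8}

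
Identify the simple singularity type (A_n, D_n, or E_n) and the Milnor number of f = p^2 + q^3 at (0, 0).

Type A_{2}, Milnor number mu = 2.

The Hessian of f at 0 has rank 1. Corank 1: A-series; mu = 2 gives A_2.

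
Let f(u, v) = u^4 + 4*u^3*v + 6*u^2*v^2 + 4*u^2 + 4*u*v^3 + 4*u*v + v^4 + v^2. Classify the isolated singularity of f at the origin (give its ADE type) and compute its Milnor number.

Type A3, Milnor number mu = 3.

The Hessian of f at 0 is [[8, 4], [4, 2]] with rank 1, so corank 1. A Groebner basis of the Jacobian ideal J(f) in C{u,v} is {v^3, u + v/2}; counting standard monomials gives mu = 3. Corank 1: A-series; mu = 3 gives A_3.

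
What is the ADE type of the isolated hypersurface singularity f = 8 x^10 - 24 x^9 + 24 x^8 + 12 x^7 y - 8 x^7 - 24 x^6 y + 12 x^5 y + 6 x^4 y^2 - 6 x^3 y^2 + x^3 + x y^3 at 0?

E7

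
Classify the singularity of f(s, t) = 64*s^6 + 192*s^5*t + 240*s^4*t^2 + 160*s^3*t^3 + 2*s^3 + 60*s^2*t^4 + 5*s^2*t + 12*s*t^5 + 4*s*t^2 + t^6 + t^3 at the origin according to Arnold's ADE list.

D_7

The Hessian of f at 0 has rank 0. Corank 2; j^3 = (s + t)^2*(2*s + t) has shape L^2 M (L != M), so D-series; mu = 7 gives D_7.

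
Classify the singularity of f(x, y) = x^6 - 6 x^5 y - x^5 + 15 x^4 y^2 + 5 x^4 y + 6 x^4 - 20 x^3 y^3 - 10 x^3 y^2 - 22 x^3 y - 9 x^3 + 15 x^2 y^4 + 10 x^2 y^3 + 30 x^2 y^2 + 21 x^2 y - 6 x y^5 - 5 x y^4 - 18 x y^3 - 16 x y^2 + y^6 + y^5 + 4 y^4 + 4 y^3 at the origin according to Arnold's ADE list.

D_7

The Hessian of f at 0 has rank 0. Corank 2; j^3 = -(x - y)*(3*x - 2*y)^2 has shape L^2 M (L != M), so D-series; mu = 7 gives D_7.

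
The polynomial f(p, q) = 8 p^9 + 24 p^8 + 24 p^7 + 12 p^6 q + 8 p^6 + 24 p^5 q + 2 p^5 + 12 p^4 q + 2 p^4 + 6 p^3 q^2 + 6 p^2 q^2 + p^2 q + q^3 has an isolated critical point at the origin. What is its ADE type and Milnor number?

Type D_{4}, Milnor number mu = 4.

The Hessian of f at 0 has rank 0. Corank 2; j^3 = q*(p^2 + q^2) splits into three distinct lines over C (the quadratic factor has nonzero discriminant), so D_4.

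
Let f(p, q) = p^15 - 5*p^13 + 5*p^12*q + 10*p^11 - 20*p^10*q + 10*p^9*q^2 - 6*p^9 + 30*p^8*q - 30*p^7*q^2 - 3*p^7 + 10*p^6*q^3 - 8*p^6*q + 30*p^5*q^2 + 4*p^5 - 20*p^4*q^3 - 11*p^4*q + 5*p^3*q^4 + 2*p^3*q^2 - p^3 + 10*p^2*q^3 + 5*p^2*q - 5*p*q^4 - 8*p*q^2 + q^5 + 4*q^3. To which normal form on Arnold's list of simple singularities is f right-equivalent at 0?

The Hessian of f at 0 has rank 0. Corank 2; j^3 = -(p - 2*q)^2*(p - q) has shape L^2 M (L != M), so D-series; mu = 6 gives D_6.

D_{6}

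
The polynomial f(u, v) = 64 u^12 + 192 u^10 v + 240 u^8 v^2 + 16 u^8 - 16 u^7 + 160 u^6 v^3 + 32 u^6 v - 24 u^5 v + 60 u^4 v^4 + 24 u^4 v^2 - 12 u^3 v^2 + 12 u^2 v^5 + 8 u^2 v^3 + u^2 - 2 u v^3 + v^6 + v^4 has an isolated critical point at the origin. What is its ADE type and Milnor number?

The Hessian of f at 0 has rank 1. Corank 1: A-series; mu = 3 gives A_3.

Type A3, Milnor number mu = 3.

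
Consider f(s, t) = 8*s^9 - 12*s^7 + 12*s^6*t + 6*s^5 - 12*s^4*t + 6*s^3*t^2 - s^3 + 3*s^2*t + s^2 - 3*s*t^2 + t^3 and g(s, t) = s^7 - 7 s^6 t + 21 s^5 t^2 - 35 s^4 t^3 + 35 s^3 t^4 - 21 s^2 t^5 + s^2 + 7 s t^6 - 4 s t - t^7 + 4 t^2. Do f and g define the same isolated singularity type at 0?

No.

The Hessian of f at 0 has rank 1. Corank 1: A-series; mu = 2 gives A_2. The Hessian of g at 0 has rank 1. Corank 1: A-series; mu = 6 gives A_6. f is A_2 but g is A_6, hence not right-equivalent.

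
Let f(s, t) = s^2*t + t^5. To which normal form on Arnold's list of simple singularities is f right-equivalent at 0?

The Hessian of f at 0 has rank 0. Corank 2; j^3 = s^2*t has shape L^2 M (L != M), so D-series; mu = 6 gives D_6.

D_6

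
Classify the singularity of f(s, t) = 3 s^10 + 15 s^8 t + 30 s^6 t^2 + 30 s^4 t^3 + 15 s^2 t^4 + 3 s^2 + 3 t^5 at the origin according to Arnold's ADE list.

The Hessian of f at 0 has rank 1. Corank 1: A-series; mu = 4 gives A_4.

A4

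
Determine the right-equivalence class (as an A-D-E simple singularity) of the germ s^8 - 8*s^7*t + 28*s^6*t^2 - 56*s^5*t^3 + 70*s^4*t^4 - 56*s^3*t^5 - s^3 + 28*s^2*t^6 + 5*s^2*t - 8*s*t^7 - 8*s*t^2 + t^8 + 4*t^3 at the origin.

D_{9}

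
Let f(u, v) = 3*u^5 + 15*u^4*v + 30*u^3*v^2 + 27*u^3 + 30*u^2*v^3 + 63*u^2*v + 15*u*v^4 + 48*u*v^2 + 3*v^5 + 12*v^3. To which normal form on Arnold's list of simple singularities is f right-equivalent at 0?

The Hessian of f at 0 has rank 0. Corank 2; j^3 = 3*(u + v)*(3*u + 2*v)^2 has shape L^2 M (L != M), so D-series; mu = 6 gives D_6.

D6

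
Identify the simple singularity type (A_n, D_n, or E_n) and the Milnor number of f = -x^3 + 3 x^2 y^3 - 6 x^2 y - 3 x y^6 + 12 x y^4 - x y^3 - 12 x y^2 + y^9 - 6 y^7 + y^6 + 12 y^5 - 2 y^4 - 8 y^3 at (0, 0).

Type E_7, Milnor number mu = 7.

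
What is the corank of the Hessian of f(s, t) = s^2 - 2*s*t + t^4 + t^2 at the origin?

1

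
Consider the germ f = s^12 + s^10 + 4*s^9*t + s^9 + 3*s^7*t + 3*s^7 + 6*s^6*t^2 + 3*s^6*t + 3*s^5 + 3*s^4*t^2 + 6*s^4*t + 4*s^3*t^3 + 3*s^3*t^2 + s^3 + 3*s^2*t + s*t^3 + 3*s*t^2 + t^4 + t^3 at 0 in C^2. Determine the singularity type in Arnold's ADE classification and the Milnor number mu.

Type E_7, Milnor number mu = 7.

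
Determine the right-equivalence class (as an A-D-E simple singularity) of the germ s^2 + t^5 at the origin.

A_{4}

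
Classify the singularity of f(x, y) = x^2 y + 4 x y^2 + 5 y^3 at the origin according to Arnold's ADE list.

The Hessian of f at 0 is [[0, 0], [0, 0]] with rank 0, so corank 2. A Groebner basis of the Jacobian ideal J(f) in C{x,y} is {y^3, x^2 - y^2, x*y + 2*y^2}; counting standard monomials gives mu = 4. Corank 2; j^3 = y*(x^2 + 4*x*y + 5*y^2) splits into three distinct lines over C (the quadratic factor has nonzero discriminant), so D_4.

D_4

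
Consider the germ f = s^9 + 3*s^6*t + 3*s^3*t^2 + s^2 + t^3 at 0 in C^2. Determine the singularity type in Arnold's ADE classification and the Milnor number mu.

Type A_{2}, Milnor number mu = 2.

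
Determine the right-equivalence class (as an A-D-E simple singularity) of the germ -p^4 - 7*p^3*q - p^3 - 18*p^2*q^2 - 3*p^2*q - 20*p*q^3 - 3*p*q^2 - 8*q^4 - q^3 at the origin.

E_7

The Hessian of f at 0 has rank 0. Corank 2; j^3 = -(p + q)^3 is a perfect cube, so E-series; the 4-jet and mu = 7 give E_7.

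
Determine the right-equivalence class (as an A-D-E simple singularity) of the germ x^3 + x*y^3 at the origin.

E_7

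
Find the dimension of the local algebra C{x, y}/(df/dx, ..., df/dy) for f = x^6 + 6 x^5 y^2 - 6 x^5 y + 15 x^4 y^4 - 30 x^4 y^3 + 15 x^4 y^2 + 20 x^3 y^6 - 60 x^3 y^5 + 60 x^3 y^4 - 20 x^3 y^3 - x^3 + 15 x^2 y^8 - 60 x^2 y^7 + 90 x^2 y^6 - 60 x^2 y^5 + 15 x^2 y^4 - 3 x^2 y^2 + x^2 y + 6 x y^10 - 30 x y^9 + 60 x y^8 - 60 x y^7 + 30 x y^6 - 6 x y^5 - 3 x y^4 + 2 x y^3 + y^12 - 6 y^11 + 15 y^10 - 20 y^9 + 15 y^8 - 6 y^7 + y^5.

The Hessian of f at 0 is [[0, 0], [0, 0]] with rank 0, so corank 2. A Groebner basis of the Jacobian ideal J(f) in C{x,y} is {-x^2 + x*y + y^4 + y^3, x^3, x^2*y + x*y/6 + y^3/6, x^2 + x*y^2 - x*y - y^3}; counting standard monomials gives mu = 7. Corank 2; j^3 = -x^2*(x - y) has shape L^2 M (L != M), so D-series; mu = 7 gives D_7.

7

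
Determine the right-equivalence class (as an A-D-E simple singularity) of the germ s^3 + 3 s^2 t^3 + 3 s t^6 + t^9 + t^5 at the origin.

E8

The Hessian of f at 0 is [[0, 0], [0, 0]] with rank 0, so corank 2. A Groebner basis of the Jacobian ideal J(f) in C{s,t} is {s^2/2 + s*t^3, t^4, s^3, s^2*t}; counting standard monomials gives mu = 8. Corank 2; j^3 = s^3 is a perfect cube, so E-series; the 5-jet and mu = 8 give E_8.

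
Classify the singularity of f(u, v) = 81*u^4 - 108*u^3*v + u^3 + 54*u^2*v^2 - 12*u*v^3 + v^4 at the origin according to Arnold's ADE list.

The Hessian of f at 0 has rank 0. Corank 2; j^3 = u^3 is a perfect cube, so E-series; the 4-jet and mu = 6 give E_6.

E6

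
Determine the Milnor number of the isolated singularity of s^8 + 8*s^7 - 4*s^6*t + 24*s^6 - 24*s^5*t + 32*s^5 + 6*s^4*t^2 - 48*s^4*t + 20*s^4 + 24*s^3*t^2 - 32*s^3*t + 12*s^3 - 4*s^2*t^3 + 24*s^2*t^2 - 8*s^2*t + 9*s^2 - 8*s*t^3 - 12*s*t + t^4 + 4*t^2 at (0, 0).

3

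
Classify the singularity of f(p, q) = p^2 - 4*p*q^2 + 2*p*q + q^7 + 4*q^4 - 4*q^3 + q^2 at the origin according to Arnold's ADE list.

The Hessian of f at 0 has rank 1. Corank 1: A-series; mu = 6 gives A_6.

A_{6}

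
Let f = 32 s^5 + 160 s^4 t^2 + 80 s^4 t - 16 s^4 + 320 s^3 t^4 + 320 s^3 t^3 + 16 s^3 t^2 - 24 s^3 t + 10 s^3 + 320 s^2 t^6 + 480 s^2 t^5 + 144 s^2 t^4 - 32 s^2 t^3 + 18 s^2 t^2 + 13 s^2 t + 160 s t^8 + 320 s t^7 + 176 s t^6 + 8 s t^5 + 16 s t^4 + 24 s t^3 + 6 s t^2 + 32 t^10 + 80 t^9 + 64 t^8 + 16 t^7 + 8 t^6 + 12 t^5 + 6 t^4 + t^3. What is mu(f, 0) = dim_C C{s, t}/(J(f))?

4

The Hessian of f at 0 is [[0, 0], [0, 0]] with rank 0, so corank 2. A Groebner basis of the Jacobian ideal J(f) in C{s,t} is {t^3, s^2 - 3*t^2/11, s*t + 6*t^2/11}; counting standard monomials gives mu = 4. Corank 2; j^3 = (2*s + t)*(5*s^2 + 4*s*t + t^2) splits into three distinct lines over C (the quadratic factor has nonzero discriminant), so D_4.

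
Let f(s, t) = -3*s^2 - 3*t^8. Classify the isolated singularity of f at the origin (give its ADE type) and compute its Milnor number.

The Hessian of f at 0 is [[-6, 0], [0, 0]] with rank 1, so corank 1. A Groebner basis of the Jacobian ideal J(f) in C{s,t} is {t^7, s}; counting standard monomials gives mu = 7. Corank 1: A-series; mu = 7 gives A_7.

Type A_7, Milnor number mu = 7.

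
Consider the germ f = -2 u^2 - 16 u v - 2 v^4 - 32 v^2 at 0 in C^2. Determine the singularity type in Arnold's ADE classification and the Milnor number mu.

The Hessian of f at 0 has rank 1. Corank 1: A-series; mu = 3 gives A_3.

Type A_3, Milnor number mu = 3.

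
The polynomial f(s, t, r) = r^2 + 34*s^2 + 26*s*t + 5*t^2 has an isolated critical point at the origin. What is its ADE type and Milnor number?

Type A1, Milnor number mu = 1.

The Hessian of f at 0 has rank 3. Corank 0: nondegenerate Morse point, so A_1.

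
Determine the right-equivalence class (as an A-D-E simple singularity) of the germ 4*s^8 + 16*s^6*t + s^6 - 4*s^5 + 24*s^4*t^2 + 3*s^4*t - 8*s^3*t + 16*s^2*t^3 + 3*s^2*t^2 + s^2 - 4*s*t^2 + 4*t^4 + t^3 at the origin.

A2

The Hessian of f at 0 has rank 1. Corank 1: A-series; mu = 2 gives A_2.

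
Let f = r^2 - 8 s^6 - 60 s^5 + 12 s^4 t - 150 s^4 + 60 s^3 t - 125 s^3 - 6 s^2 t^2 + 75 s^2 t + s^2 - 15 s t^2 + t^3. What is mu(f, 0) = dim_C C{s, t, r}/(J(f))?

The Hessian of f at 0 has rank 2. Corank 1: A-series; mu = 2 gives A_2.

2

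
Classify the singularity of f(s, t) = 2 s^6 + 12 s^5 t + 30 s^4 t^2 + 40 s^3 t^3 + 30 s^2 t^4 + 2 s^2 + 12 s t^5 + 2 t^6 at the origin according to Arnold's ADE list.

The Hessian of f at 0 has rank 1. Corank 1: A-series; mu = 5 gives A_5.

A_{5}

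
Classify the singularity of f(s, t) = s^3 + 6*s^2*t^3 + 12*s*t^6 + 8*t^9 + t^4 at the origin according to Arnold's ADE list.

The Hessian of f at 0 is [[0, 0], [0, 0]] with rank 0, so corank 2. A Groebner basis of the Jacobian ideal J(f) in C{s,t} is {t^3, s^2}; counting standard monomials gives mu = 6. Corank 2; j^3 = s^3 is a perfect cube, so E-series; the 4-jet and mu = 6 give E_6.

E_6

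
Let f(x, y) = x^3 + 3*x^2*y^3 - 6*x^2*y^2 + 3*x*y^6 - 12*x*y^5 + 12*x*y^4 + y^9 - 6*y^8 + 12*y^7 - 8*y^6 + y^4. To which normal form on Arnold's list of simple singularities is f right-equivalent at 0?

E_6

The Hessian of f at 0 has rank 0. Corank 2; j^3 = x^3 is a perfect cube, so E-series; the 4-jet and mu = 6 give E_6.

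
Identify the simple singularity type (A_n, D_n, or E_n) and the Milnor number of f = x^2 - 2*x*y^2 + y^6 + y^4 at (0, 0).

Type A5, Milnor number mu = 5.

The Hessian of f at 0 has rank 1. Corank 1: A-series; mu = 5 gives A_5.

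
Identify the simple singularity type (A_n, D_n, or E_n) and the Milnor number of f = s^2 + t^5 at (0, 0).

The Hessian of f at 0 has rank 1. Corank 1: A-series; mu = 4 gives A_4.

Type A_{4}, Milnor number mu = 4.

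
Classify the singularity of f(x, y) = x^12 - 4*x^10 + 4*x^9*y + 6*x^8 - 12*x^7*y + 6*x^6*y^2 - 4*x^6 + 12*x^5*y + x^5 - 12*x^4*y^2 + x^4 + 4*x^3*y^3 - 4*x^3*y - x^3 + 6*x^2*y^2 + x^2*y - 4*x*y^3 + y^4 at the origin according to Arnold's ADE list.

D_5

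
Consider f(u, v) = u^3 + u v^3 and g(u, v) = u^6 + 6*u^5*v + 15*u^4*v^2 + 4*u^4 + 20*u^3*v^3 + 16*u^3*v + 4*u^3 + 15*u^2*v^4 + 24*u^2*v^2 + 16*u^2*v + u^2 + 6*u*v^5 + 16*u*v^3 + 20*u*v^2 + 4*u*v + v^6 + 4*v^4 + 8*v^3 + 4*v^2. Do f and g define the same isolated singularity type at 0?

No.

The Hessian of f at 0 has rank 0. Corank 2; j^3 = u^3 is a perfect cube, so E-series; the 4-jet and mu = 7 give E_7. The Hessian of g at 0 has rank 1. Corank 1: A-series; mu = 5 gives A_5. f is E_7 but g is A_5, hence not right-equivalent.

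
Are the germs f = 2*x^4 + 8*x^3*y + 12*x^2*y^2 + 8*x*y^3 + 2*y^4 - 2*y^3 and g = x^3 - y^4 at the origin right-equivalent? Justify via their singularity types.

The Hessian of f at 0 has rank 0. Corank 2; j^3 = -2*y^3 is a perfect cube, so E-series; the 4-jet and mu = 6 give E_6. The Hessian of g at 0 has rank 0. Corank 2; j^3 = x^3 is a perfect cube, so E-series; the 4-jet and mu = 6 give E_6. Both have type E_6, hence right-equivalent.

Yes.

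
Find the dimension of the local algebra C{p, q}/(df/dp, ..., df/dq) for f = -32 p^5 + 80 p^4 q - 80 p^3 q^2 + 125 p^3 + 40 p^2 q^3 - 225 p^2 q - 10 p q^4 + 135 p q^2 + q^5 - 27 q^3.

8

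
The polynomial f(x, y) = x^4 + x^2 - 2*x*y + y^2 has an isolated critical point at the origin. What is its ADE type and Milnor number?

Type A3, Milnor number mu = 3.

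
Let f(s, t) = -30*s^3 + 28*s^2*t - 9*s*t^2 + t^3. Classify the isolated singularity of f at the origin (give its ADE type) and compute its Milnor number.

Type D4, Milnor number mu = 4.

The Hessian of f at 0 has rank 0. Corank 2; j^3 = -(3*s - t)*(10*s^2 - 6*s*t + t^2) splits into three distinct lines over C (the quadratic factor has nonzero discriminant), so D_4.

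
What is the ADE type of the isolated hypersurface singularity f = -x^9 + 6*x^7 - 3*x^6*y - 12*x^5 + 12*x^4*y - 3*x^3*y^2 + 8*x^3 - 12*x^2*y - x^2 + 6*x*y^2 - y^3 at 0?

A_{2}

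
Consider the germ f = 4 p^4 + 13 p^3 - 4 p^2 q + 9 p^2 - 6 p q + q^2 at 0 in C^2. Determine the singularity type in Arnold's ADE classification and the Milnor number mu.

Type A_{2}, Milnor number mu = 2.

The Hessian of f at 0 is [[18, -6], [-6, 2]] with rank 1, so corank 1. A Groebner basis of the Jacobian ideal J(f) in C{p,q} is {q^2, p - q/3}; counting standard monomials gives mu = 2. Corank 1: A-series; mu = 2 gives A_2.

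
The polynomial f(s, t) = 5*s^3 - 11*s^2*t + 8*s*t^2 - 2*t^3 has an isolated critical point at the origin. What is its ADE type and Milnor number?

Type D_4, Milnor number mu = 4.

The Hessian of f at 0 has rank 0. Corank 2; j^3 = (s - t)*(5*s^2 - 6*s*t + 2*t^2) splits into three distinct lines over C (the quadratic factor has nonzero discriminant), so D_4.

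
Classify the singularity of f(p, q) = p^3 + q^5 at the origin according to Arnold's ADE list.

E_8

The Hessian of f at 0 has rank 0. Corank 2; j^3 = p^3 is a perfect cube, so E-series; the 5-jet and mu = 8 give E_8.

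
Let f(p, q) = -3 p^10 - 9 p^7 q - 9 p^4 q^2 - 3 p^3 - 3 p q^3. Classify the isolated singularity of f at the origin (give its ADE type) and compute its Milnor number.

The Hessian of f at 0 is [[0, 0], [0, 0]] with rank 0, so corank 2. A Groebner basis of the Jacobian ideal J(f) in C{p,q} is {p^3, p*q^2, 3*p^2 + q^3}; counting standard monomials gives mu = 7. Corank 2; j^3 = -3*p^3 is a perfect cube, so E-series; the 4-jet and mu = 7 give E_7.

Type E_7, Milnor number mu = 7.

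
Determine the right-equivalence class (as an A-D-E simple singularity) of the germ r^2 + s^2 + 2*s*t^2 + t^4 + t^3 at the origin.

The Hessian of f at 0 is [[2, 0, 0], [0, 0, 0], [0, 0, 2]] with rank 2, so corank 1. A Groebner basis of the Jacobian ideal J(f) in C{s,t,r} is {t^2, s, r}; counting standard monomials gives mu = 2. Corank 1: A-series; mu = 2 gives A_2.

A2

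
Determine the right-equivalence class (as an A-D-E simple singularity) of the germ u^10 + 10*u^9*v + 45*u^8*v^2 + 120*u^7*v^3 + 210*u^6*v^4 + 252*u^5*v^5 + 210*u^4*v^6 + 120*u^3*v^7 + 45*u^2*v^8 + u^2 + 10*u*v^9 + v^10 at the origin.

The Hessian of f at 0 is [[2, 0], [0, 0]] with rank 1, so corank 1. A Groebner basis of the Jacobian ideal J(f) in C{u,v} is {v^9, u}; counting standard monomials gives mu = 9. Corank 1: A-series; mu = 9 gives A_9.

A9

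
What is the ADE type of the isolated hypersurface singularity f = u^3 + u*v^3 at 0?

E_7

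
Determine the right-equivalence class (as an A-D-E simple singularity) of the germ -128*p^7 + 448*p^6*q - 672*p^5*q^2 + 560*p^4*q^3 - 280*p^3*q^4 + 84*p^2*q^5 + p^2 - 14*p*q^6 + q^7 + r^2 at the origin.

A6

The Hessian of f at 0 has rank 2. Corank 1: A-series; mu = 6 gives A_6.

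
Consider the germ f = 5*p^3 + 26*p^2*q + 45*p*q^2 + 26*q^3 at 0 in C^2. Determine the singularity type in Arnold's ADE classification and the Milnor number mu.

The Hessian of f at 0 has rank 0. Corank 2; j^3 = (p + 2*q)*(5*p^2 + 16*p*q + 13*q^2) splits into three distinct lines over C (the quadratic factor has nonzero discriminant), so D_4.

Type D_4, Milnor number mu = 4.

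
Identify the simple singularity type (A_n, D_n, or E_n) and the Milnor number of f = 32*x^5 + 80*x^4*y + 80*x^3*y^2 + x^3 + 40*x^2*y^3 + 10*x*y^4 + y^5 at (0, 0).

Type E8, Milnor number mu = 8.

The Hessian of f at 0 is [[0, 0], [0, 0]] with rank 0, so corank 2. A Groebner basis of the Jacobian ideal J(f) in C{x,y} is {y^5, x*y^3 + y^4/8, x^2}; counting standard monomials gives mu = 8. Corank 2; j^3 = x^3 is a perfect cube, so E-series; the 5-jet and mu = 8 give E_8.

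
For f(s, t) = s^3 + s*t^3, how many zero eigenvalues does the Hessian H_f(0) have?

2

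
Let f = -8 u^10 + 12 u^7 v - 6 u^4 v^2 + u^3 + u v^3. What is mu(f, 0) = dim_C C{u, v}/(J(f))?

7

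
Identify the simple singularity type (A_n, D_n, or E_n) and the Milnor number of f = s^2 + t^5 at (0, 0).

Type A4, Milnor number mu = 4.

The Hessian of f at 0 has rank 1. Corank 1: A-series; mu = 4 gives A_4.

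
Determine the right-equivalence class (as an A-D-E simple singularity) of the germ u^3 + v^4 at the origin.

The Hessian of f at 0 is [[0, 0], [0, 0]] with rank 0, so corank 2. A Groebner basis of the Jacobian ideal J(f) in C{u,v} is {v^3, u^2}; counting standard monomials gives mu = 6. Corank 2; j^3 = u^3 is a perfect cube, so E-series; the 4-jet and mu = 6 give E_6.

E_{6}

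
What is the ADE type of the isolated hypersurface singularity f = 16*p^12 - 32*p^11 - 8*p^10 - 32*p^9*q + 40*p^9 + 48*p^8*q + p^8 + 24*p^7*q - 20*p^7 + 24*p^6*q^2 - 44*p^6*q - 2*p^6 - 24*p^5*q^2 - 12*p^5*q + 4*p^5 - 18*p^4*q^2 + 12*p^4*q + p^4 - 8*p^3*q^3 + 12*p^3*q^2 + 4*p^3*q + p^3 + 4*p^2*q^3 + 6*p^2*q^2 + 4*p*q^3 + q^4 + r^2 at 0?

E6

The Hessian of f at 0 is [[0, 0, 0], [0, 0, 0], [0, 0, 2]] with rank 1, so corank 2. A Groebner basis of the Jacobian ideal J(f) in C{p,q,r} is {q^4, p*q^2 + q^3/3, p^2, r}; counting standard monomials gives mu = 6. Corank 2; j^3 = p^3 is a perfect cube, so E-series; the 4-jet and mu = 6 give E_6.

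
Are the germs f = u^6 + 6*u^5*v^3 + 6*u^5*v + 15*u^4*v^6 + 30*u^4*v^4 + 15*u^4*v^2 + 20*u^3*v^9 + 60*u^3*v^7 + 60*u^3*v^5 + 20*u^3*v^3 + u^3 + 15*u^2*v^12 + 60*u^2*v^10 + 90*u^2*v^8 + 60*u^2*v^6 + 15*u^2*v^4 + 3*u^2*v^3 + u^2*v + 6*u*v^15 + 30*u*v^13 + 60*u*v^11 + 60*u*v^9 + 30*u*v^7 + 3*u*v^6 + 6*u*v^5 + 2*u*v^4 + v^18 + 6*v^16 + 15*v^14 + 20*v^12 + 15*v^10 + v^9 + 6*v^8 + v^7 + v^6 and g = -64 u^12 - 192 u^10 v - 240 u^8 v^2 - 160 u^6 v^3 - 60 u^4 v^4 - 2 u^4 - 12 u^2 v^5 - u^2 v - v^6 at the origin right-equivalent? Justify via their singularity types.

The Hessian of f at 0 has rank 0. Corank 2; j^3 = u^2*(u + v) has shape L^2 M (L != M), so D-series; mu = 7 gives D_7. The Hessian of g at 0 has rank 0. Corank 2; j^3 = -u^2*v has shape L^2 M (L != M), so D-series; mu = 7 gives D_7. Both have type D_7, hence right-equivalent.

Yes.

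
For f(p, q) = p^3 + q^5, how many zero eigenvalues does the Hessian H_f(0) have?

2

The Hessian at 0 is [[0, 0], [0, 0]] of rank 0; hence corank 2.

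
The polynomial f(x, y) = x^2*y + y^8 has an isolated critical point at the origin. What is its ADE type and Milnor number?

The Hessian of f at 0 has rank 0. Corank 2; j^3 = x^2*y has shape L^2 M (L != M), so D-series; mu = 9 gives D_9.

Type D_9, Milnor number mu = 9.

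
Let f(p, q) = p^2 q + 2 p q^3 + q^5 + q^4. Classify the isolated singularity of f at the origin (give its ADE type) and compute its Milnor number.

Type D_5, Milnor number mu = 5.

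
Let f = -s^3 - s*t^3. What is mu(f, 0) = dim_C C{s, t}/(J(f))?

The Hessian of f at 0 is [[0, 0], [0, 0]] with rank 0, so corank 2. A Groebner basis of the Jacobian ideal J(f) in C{s,t} is {s^3, s*t^2, 3*s^2 + t^3}; counting standard monomials gives mu = 7. Corank 2; j^3 = -s^3 is a perfect cube, so E-series; the 4-jet and mu = 7 give E_7.

7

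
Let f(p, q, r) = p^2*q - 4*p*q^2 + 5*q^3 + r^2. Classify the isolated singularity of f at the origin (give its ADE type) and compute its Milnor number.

Type D_{4}, Milnor number mu = 4.

The Hessian of f at 0 has rank 1. Corank 2; j^3 = q*(p^2 - 4*p*q + 5*q^2) splits into three distinct lines over C (the quadratic factor has nonzero discriminant), so D_4.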